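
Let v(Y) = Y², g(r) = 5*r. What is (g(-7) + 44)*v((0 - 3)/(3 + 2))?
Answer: 81/25 ≈ 3.2400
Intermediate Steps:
(g(-7) + 44)*v((0 - 3)/(3 + 2)) = (5*(-7) + 44)*((0 - 3)/(3 + 2))² = (-35 + 44)*(-3/5)² = 9*(-3*⅕)² = 9*(-⅗)² = 9*(9/25) = 81/25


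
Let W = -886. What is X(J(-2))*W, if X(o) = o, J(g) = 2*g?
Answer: 3544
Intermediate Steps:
X(J(-2))*W = (2*(-2))*(-886) = -4*(-886) = 3544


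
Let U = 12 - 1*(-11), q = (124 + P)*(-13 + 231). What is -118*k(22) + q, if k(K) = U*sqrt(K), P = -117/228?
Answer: 1022965/38 - 2714*sqrt(22) ≈ 14190.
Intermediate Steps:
P = -39/76 (P = -117*1/228 = -39/76 ≈ -0.51316)
q = 1022965/38 (q = (124 - 39/76)*(-13 + 231) = (9385/76)*218 = 1022965/38 ≈ 26920.)
U = 23 (U = 12 + 11 = 23)
k(K) = 23*sqrt(K)
-118*k(22) + q = -2714*sqrt(22) + 1022965/38 = 1022965/38 - 2714*sqrt(22)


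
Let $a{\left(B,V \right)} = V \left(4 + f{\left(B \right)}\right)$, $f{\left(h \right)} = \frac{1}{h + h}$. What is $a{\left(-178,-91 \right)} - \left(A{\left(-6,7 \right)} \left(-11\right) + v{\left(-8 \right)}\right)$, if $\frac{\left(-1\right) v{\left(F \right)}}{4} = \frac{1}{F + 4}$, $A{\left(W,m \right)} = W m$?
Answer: $- \frac{294321}{356} \approx -826.74$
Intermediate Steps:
$v{\left(F \right)} = - \frac{4}{4 + F}$ ($v{\left(F \right)} = - \frac{4}{F + 4} = - \frac{4}{4 + F}$)
$f{\left(h \right)} = \frac{1}{2 h}$
$a{\left(B,V \right)} = V \left(4 + \frac{1}{2 B}\right)$
$a{\left(-178,-91 \right)} - \left(A{\left(-6,7 \right)} \left(-11\right) + v{\left(-8 \right)}\right) = \left(4 \left(-91\right) + \frac{1}{2} \left(-91\right) \frac{1}{-178}\right) - \left(\left(-6\right) 7 \left(-11\right) - \frac{4}{4 - 8}\right) = \left(-364 + \frac{1}{2} \left(-91\right) \left(- \frac{1}{178}\right)\right) - \left(\left(-42\right) \left(-11\right) - \frac{4}{-4}\right) = \left(-364 + \frac{91}{356}\right) - \left(462 - -1\right) = - \frac{129493}{356} - \left(462 + 1\right) = - \frac{129493}{356} - 463 = - \frac{294321}{356}$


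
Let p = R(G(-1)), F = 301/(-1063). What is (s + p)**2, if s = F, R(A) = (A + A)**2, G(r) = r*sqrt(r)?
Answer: 20729809/1129969 ≈ 18.345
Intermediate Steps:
G(r) = r**(3/2)
F = -301/1063 (F = 301*(-1/1063) = -301/1063 ≈ -0.28316)
R(A) = 4*A**2 (R(A) = (2*A)**2 = 4*A**2)
s = -301/1063 ≈ -0.28316
p = -4 (p = 4*((-1)**(3/2))**2 = 4*(-I)**2 = 4*(-1) = -4)
(s + p)**2 = (-301/1063 - 4)**2 = (-4553/1063)**2 = 20729809/1129969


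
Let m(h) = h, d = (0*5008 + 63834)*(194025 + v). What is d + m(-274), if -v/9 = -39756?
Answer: 35225452112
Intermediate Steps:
v = 357804 (v = -9*(-39756) = 357804)
d = 35225452386 (d = (0*5008 + 63834)*(194025 + 357804) = (0 + 63834)*551829 = 63834*551829 = 35225452386)
d + m(-274) = 35225452386 - 274 = 35225452112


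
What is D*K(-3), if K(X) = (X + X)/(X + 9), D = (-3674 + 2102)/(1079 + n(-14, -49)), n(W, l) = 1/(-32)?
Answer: 16768/11509 ≈ 1.4569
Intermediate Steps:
n(W, l) = -1/32
D = -16768/11509 (D = (-3674 + 2102)/(1079 - 1/32) = -1572/34527/32 = -1572*32/34527 = -16768/11509 ≈ -1.4569)
K(X) = 2*X/(9 + X) (K(X) = (2*X)/(9 + X) = 2*X/(9 + X))
D*K(-3) = -33536*(-3)/(11509*(9 - 3)) = -33536*(-3)/(11509*6) = -16768/11509*(-1) = 16768/11509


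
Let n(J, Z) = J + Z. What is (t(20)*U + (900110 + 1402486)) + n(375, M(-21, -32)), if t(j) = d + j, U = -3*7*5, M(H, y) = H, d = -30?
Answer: 2304000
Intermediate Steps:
U = -105 (U = -21*5 = -105)
t(j) = -30 + j
(t(20)*U + (900110 + 1402486)) + n(375, M(-21, -32)) = ((-30 + 20)*(-105) + (900110 + 1402486)) + (375 - 21) = (-10*(-105) + 2302596) + 354 = (1050 + 2302596) + 354 = 2303646 + 354 = 2304000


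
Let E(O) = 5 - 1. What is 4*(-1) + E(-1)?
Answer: 0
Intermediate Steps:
E(O) = 4
4*(-1) + E(-1) = 4*(-1) + 4 = -4 + 4 = 0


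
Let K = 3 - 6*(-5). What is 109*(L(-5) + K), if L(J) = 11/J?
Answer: 16786/5 ≈ 3357.2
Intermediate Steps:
K = 33 (K = 3 + 30 = 33)
109*(L(-5) + K) = 109*(11/(-5) + 33) = 109*(11*(-1/5) + 33) = 109*(-11/5 + 33) = 109*(154/5) = 16786/5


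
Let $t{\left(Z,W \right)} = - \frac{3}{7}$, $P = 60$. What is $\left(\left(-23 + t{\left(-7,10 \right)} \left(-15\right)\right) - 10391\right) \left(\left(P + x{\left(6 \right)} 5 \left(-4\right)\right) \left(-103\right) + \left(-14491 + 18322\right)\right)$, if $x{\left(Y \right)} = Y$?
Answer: $- \frac{729331383}{7} \approx -1.0419 \cdot 10^{8}$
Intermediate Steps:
$t{\left(Z,W \right)} = - \frac{3}{7}$ ($t{\left(Z,W \right)} = \left(-3\right) \frac{1}{7} = - \frac{3}{7}$)
$\left(\left(-23 + t{\left(-7,10 \right)} \left(-15\right)\right) - 10391\right) \left(\left(P + x{\left(6 \right)} 5 \left(-4\right)\right) \left(-103\right) + \left(-14491 + 18322\right)\right) = \left(\left(-23 - - \frac{45}{7}\right) - 10391\right) \left(\left(60 + 6 \cdot 5 \left(-4\right)\right) \left(-103\right) + \left(-14491 + 18322\right)\right) = \left(\left(-23 + \frac{45}{7}\right) - 10391\right) \left(\left(60 + 30 \left(-4\right)\right) \left(-103\right) + 3831\right) = \left(- \frac{116}{7} - 10391\right) \left(\left(60 - 120\right) \left(-103\right) + 3831\right) = - \frac{72853 \left(\left(-60\right) \left(-103\right) + 3831\right)}{7} = - \frac{72853 \left(6180 + 3831\right)}{7} = \left(- \frac{72853}{7}\right) 10011 = - \frac{729331383}{7}$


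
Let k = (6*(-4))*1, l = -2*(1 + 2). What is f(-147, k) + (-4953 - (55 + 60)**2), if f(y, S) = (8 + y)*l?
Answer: -17344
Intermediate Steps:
l = -6 (l = -2*3 = -6)
k = -24 (k = -24*1 = -24)
f(y, S) = -48 - 6*y (f(y, S) = (8 + y)*(-6) = -48 - 6*y)
f(-147, k) + (-4953 - (55 + 60)**2) = (-48 - 6*(-147)) + (-4953 - (55 + 60)**2) = (-48 + 882) + (-4953 - 1*115**2) = 834 + (-4953 - 1*13225) = 834 + (-4953 - 13225) = 834 - 18178 = -17344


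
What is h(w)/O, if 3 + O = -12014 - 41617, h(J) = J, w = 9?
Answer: -3/17878 ≈ -0.00016780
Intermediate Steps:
O = -53634 (O = -3 + (-12014 - 41617) = -3 - 53631 = -53634)
h(w)/O = 9/(-53634) = 9*(-1/53634) = -3/17878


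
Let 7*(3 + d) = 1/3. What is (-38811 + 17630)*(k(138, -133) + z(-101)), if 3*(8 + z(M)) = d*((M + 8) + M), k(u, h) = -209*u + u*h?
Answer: 62734394144/63 ≈ 9.9578e+8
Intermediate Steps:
d = -62/21 (d = -3 + (⅐)/3 = -3 + (⅐)*(⅓) = -3 + 1/21 = -62/21 ≈ -2.9524)
k(u, h) = -209*u + h*u
z(M) = -1000/63 - 124*M/63 (z(M) = -8 + (-62*((M + 8) + M)/21)/3 = -8 + (-62*((8 + M) + M)/21)/3 = -8 + (-62*(8 + 2*M)/21)/3 = -8 + (-496/21 - 124*M/21)/3 = -8 + (-496/63 - 124*M/63) = -1000/63 - 124*M/63)
(-38811 + 17630)*(k(138, -133) + z(-101)) = (-38811 + 17630)*(138*(-209 - 133) + (-1000/63 - 124/63*(-101))) = -21181*(138*(-342) + (-1000/63 + 12524/63)) = -21181*(-47196 + 11524/63) = -21181*(-2961824/63) = 62734394144/63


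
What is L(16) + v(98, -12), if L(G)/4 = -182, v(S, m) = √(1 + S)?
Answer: -728 + 3*√11 ≈ -718.05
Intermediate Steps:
L(G) = -728 (L(G) = 4*(-182) = -728)
L(16) + v(98, -12) = -728 + √(1 + 98) = -728 + √99 = -728 + 3*√11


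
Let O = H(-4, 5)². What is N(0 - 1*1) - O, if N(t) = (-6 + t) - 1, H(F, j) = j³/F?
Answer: -15753/16 ≈ -984.56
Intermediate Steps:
H(F, j) = j³/F
O = 15625/16 (O = (5³/(-4))² = (-¼*125)² = (-125/4)² = 15625/16 ≈ 976.56)
N(t) = -7 + t
N(0 - 1*1) - O = (-7 + (0 - 1*1)) - 1*15625/16 = (-7 + (0 - 1)) - 15625/16 = (-7 - 1) - 15625/16 = -8 - 15625/16 = -15753/16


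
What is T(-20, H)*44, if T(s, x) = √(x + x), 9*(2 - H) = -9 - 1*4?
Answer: 44*√62/3 ≈ 115.49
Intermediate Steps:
H = 31/9 (H = 2 - (-9 - 1*4)/9 = 2 - (-9 - 4)/9 = 2 - ⅑*(-13) = 2 + 13/9 = 31/9 ≈ 3.4444)
T(s, x) = √2*√x (T(s, x) = √(2*x) = √2*√x)
T(-20, H)*44 = (√2*√(31/9))*44 = (√2*(√31/3))*44 = (√62/3)*44 = 44*√62/3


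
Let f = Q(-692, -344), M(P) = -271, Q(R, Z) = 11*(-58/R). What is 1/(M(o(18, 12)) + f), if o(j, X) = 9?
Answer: -346/93447 ≈ -0.0037026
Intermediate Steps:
Q(R, Z) = -638/R
f = 319/346 (f = -638/(-692) = -638*(-1/692) = 319/346 ≈ 0.92197)
1/(M(o(18, 12)) + f) = 1/(-271 + 319/346) = 1/(-93447/346) = -346/93447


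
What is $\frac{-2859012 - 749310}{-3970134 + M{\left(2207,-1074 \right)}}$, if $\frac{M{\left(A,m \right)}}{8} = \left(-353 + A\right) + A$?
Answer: $\frac{1804161}{1968823} \approx 0.91637$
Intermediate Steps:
$M{\left(A,m \right)} = -2824 + 16 A$ ($M{\left(A,m \right)} = 8 \left(\left(-353 + A\right) + A\right) = 8 \left(-353 + 2 A\right) = -2824 + 16 A$)
$\frac{-2859012 - 749310}{-3970134 + M{\left(2207,-1074 \right)}} = \frac{-2859012 - 749310}{-3970134 + \left(-2824 + 16 \cdot 2207\right)} = - \frac{3608322}{-3970134 + \left(-2824 + 35312\right)} = - \frac{3608322}{-3970134 + 32488} = - \frac{3608322}{-3937646} = \left(-3608322\right) \left(- \frac{1}{3937646}\right) = \frac{1804161}{1968823}$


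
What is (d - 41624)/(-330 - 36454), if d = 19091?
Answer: 22533/36784 ≈ 0.61258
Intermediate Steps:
(d - 41624)/(-330 - 36454) = (19091 - 41624)/(-330 - 36454) = -22533/(-36784) = -22533*(-1/36784) = 22533/36784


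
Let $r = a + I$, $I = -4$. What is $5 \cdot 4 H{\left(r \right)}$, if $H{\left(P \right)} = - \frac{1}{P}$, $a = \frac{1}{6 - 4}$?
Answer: $\frac{40}{7} \approx 5.7143$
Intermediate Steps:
$a = \frac{1}{2} \approx 0.5$
$r = - \frac{7}{2}$ ($r = \frac{1}{2} - 4 = - \frac{7}{2} \approx -3.5$)
$5 \cdot 4 H{\left(r \right)} = 5 \cdot 4 \left(- \frac{1}{- \frac{7}{2}}\right) = 20 \left(\left(-1\right) \left(- \frac{2}{7}\right)\right) = 20 \cdot \frac{2}{7} = \frac{40}{7}$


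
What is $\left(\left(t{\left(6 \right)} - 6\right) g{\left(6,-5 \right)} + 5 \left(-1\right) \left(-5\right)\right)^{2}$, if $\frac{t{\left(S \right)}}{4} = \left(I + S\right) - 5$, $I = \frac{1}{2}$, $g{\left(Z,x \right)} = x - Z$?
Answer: $625$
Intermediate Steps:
$I = \frac{1}{2} \approx 0.5$
$t{\left(S \right)} = -18 + 4 S$ ($t{\left(S \right)} = 4 \left(\left(\frac{1}{2} + S\right) - 5\right) = 4 \left(- \frac{9}{2} + S\right) = -18 + 4 S$)
$\left(\left(t{\left(6 \right)} - 6\right) g{\left(6,-5 \right)} + 5 \left(-1\right) \left(-5\right)\right)^{2} = \left(\left(\left(-18 + 4 \cdot 6\right) - 6\right) \left(-5 - 6\right) + 5 \left(-1\right) \left(-5\right)\right)^{2} = \left(\left(\left(-18 + 24\right) - 6\right) \left(-5 - 6\right) - -25\right)^{2} = \left(\left(6 - 6\right) \left(-11\right) + 25\right)^{2} = \left(0 \left(-11\right) + 25\right)^{2} = \left(0 + 25\right)^{2} = 25^{2} = 625$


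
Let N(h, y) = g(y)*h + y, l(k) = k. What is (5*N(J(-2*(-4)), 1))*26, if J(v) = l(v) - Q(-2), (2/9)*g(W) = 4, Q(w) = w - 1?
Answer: 25870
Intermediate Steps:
Q(w) = -1 + w
g(W) = 18 (g(W) = (9/2)*4 = 18)
J(v) = 3 + v (J(v) = v - (-1 - 2) = v - 1*(-3) = v + 3 = 3 + v)
N(h, y) = y + 18*h (N(h, y) = 18*h + y = y + 18*h)
(5*N(J(-2*(-4)), 1))*26 = (5*(1 + 18*(3 - 2*(-4))))*26 = (5*(1 + 18*(3 + 8)))*26 = (5*(1 + 18*11))*26 = (5*(1 + 198))*26 = (5*199)*26 = 995*26 = 25870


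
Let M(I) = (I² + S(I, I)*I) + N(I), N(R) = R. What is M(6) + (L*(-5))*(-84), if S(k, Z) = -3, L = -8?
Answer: -3336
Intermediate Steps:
M(I) = I² - 2*I (M(I) = (I² - 3*I) + I = I² - 2*I)
M(6) + (L*(-5))*(-84) = 6*(-2 + 6) - 8*(-5)*(-84) = 6*4 + 40*(-84) = 24 - 3360 = -3336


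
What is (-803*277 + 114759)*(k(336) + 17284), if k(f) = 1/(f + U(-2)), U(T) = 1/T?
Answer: -1248733126352/671 ≈ -1.8610e+9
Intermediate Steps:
k(f) = 1/(-1/2 + f) (k(f) = 1/(f + 1/(-2)) = 1/(f - 1/2) = 1/(-1/2 + f))
(-803*277 + 114759)*(k(336) + 17284) = (-803*277 + 114759)*(2/(-1 + 2*336) + 17284) = (-222431 + 114759)*(2/(-1 + 672) + 17284) = -107672*(2/671 + 17284) = -107672*11597566/671 = -1248733126352/671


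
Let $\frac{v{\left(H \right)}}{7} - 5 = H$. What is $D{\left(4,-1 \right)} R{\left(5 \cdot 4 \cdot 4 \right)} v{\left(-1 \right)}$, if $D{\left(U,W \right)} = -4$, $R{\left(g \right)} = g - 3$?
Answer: $-8624$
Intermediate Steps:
$v{\left(H \right)} = 35 + 7 H$
$R{\left(g \right)} = -3 + g$
$D{\left(4,-1 \right)} R{\left(5 \cdot 4 \cdot 4 \right)} v{\left(-1 \right)} = - 4 \left(-3 + 5 \cdot 4 \cdot 4\right) \left(35 + 7 \left(-1\right)\right) = - 4 \left(-3 + 20 \cdot 4\right) \left(35 - 7\right) = - 4 \left(-3 + 80\right) 28 = \left(-4\right) 77 \cdot 28 = \left(-308\right) 28 = -8624$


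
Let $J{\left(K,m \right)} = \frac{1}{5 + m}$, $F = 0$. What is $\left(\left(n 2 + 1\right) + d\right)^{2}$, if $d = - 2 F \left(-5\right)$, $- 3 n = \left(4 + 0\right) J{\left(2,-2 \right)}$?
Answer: $\frac{1}{81} \approx 0.012346$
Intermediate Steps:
$n = - \frac{4}{9}$ ($n = - \frac{\left(4 + 0\right) \frac{1}{5 - 2}}{3} = - \frac{4 \cdot \frac{1}{3}}{3} = \left(- \frac{1}{3}\right) \frac{4}{3} = - \frac{4}{9} \approx -0.44444$)
$d = 0$ ($d = \left(-2\right) 0 \left(-5\right) = 0 \left(-5\right) = 0$)
$\left(\left(n 2 + 1\right) + d\right)^{2} = \left(\left(\left(- \frac{4}{9}\right) 2 + 1\right) + 0\right)^{2} = \left(\left(- \frac{8}{9} + 1\right) + 0\right)^{2} = \left(\frac{1}{9} + 0\right)^{2} = \left(\frac{1}{9}\right)^{2} = \frac{1}{81}$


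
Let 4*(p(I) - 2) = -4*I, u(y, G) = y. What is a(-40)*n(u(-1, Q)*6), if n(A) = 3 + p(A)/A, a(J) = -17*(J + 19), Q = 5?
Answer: 595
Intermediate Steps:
a(J) = -323 - 17*J (a(J) = -17*(19 + J) = -323 - 17*J)
p(I) = 2 - I (p(I) = 2 + (-4*I)/4 = 2 - I)
n(A) = 3 + (2 - A)/A
a(-40)*n(u(-1, Q)*6) = (-323 - 17*(-40))*(2 + 2/((-1*6))) = (-323 + 680)*(2 + 2/(-6)) = 357*(2 + 2*(-⅙)) = 357*(2 - ⅓) = 357*(5/3) = 595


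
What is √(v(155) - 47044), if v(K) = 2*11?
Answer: I*√47022 ≈ 216.85*I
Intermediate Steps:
v(K) = 22
√(v(155) - 47044) = √(22 - 47044) = √(-47022) = I*√47022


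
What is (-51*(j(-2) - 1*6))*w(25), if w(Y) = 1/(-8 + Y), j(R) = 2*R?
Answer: 30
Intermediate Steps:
(-51*(j(-2) - 1*6))*w(25) = (-51*(2*(-2) - 1*6))/(-8 + 25) = -51*(-4 - 6)/17 = -51*(-10)*(1/17) = 510*(1/17) = 30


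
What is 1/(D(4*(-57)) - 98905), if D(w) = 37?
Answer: -1/98868 ≈ -1.0114e-5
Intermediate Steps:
1/(D(4*(-57)) - 98905) = 1/(37 - 98905) = 1/(-98868) = -1/98868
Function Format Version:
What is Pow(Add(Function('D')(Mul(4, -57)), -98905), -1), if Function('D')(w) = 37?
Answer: Rational(-1, 98868) ≈ -1.0114e-5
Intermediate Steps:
Pow(Add(Function('D')(Mul(4, -57)), -98905), -1) = Pow(Add(37, -98905), -1) = Pow(-98868, -1) = Rational(-1, 98868)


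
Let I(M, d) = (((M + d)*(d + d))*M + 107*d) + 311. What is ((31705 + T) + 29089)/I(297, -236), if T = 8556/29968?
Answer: -455470787/64252628180 ≈ -0.0070888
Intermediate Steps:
T = 2139/7492 (T = 8556*(1/29968) = 2139/7492 ≈ 0.28550)
I(M, d) = 311 + 107*d + 2*M*d*(M + d) (I(M, d) = (((M + d)*(2*d))*M + 107*d) + 311 = ((2*d*(M + d))*M + 107*d) + 311 = (2*M*d*(M + d) + 107*d) + 311 = (107*d + 2*M*d*(M + d)) + 311 = 311 + 107*d + 2*M*d*(M + d))
((31705 + T) + 29089)/I(297, -236) = ((31705 + 2139/7492) + 29089)/(311 + 107*(-236) + 2*297*(-236)² + 2*(-236)*297²) = (237535999/7492 + 29089)/(311 - 25252 + 2*297*55696 + 2*(-236)*88209) = 455470787/(7492*(311 - 25252 + 33083424 - 41634648)) = (455470787/7492)/(-8576165) = (455470787/7492)*(-1/8576165) = -455470787/64252628180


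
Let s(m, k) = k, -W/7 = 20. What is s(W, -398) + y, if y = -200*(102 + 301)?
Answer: -80998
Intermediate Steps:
W = -140 (W = -7*20 = -140)
y = -80600 (y = -200*403 = -80600)
s(W, -398) + y = -398 - 80600 = -80998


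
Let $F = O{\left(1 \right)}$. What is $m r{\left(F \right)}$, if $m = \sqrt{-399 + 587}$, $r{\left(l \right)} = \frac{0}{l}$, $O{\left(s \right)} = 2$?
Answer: $0$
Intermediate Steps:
$F = 2$
$r{\left(l \right)} = 0$
$m = 2 \sqrt{47}$ ($m = \sqrt{188} = 2 \sqrt{47} \approx 13.711$)
$m r{\left(F \right)} = 2 \sqrt{47} \cdot 0 = 0$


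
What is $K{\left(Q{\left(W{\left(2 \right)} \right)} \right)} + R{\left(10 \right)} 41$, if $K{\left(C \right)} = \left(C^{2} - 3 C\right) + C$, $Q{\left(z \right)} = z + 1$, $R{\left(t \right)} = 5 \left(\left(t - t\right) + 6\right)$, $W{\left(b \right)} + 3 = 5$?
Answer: $1233$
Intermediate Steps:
$W{\left(b \right)} = 2$ ($W{\left(b \right)} = -3 + 5 = 2$)
$R{\left(t \right)} = 30$ ($R{\left(t \right)} = 5 \left(0 + 6\right) = 5 \cdot 6 = 30$)
$Q{\left(z \right)} = 1 + z$
$K{\left(C \right)} = C^{2} - 2 C$
$K{\left(Q{\left(W{\left(2 \right)} \right)} \right)} + R{\left(10 \right)} 41 = \left(1 + 2\right) \left(-2 + \left(1 + 2\right)\right) + 30 \cdot 41 = 3 \left(-2 + 3\right) + 1230 = 3 \cdot 1 + 1230 = 3 + 1230 = 1233$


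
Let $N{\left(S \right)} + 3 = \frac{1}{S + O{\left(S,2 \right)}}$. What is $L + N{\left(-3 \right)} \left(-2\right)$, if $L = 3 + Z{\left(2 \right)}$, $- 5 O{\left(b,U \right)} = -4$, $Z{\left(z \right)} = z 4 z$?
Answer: $\frac{285}{11} \approx 25.909$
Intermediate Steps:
$Z{\left(z \right)} = 4 z^{2}$ ($Z{\left(z \right)} = 4 z z = 4 z^{2}$)
$O{\left(b,U \right)} = \frac{4}{5}$ ($O{\left(b,U \right)} = \left(- \frac{1}{5}\right) \left(-4\right) = \frac{4}{5}$)
$L = 19$ ($L = 3 + 4 \cdot 2^{2} = 3 + 4 \cdot 4 = 3 + 16 = 19$)
$N{\left(S \right)} = -3 + \frac{1}{\frac{4}{5} + S}$ ($N{\left(S \right)} = -3 + \frac{1}{S + \frac{4}{5}} = -3 + \frac{1}{\frac{4}{5} + S}$)
$L + N{\left(-3 \right)} \left(-2\right) = 19 + \frac{-7 - -45}{4 + 5 \left(-3\right)} \left(-2\right) = 19 + \frac{-7 + 45}{4 - 15} \left(-2\right) = 19 + \frac{1}{-11} \cdot 38 \left(-2\right) = 19 + \left(- \frac{1}{11}\right) 38 \left(-2\right) = 19 - - \frac{76}{11} = 19 + \frac{76}{11} = \frac{285}{11}$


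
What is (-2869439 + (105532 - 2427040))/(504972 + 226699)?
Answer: -5190947/731671 ≈ -7.0946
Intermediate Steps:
(-2869439 + (105532 - 2427040))/(504972 + 226699) = (-2869439 - 2321508)/731671 = -5190947*1/731671 = -5190947/731671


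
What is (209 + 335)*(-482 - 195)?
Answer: -368288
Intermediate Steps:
(209 + 335)*(-482 - 195) = 544*(-677) = -368288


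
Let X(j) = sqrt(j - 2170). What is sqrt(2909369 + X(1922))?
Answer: sqrt(2909369 + 2*I*sqrt(62)) ≈ 1705.7 + 0.005*I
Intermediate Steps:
X(j) = sqrt(-2170 + j)
sqrt(2909369 + X(1922)) = sqrt(2909369 + sqrt(-2170 + 1922)) = sqrt(2909369 + sqrt(-248)) = sqrt(2909369 + 2*I*sqrt(62))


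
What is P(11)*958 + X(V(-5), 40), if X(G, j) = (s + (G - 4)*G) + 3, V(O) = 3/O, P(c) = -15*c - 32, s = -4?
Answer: -4718106/25 ≈ -1.8872e+5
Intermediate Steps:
P(c) = -32 - 15*c
X(G, j) = -1 + G*(-4 + G) (X(G, j) = (-4 + (G - 4)*G) + 3 = (-4 + (-4 + G)*G) + 3 = (-4 + G*(-4 + G)) + 3 = -1 + G*(-4 + G))
P(11)*958 + X(V(-5), 40) = (-32 - 15*11)*958 + (-1 + (3/(-5))² - 12/(-5)) = (-32 - 165)*958 + (-1 + (3*(-⅕))² - 12*(-1)/5) = -197*958 + (-1 + (-⅗)² - 4*(-⅗)) = -188726 + (-1 + 9/25 + 12/5) = -188726 + 44/25 = -4718106/25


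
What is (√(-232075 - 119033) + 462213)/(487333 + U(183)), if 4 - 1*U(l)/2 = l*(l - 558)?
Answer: 17119/23133 + 2*I*√9753/208197 ≈ 0.74003 + 0.00094869*I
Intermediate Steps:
U(l) = 8 - 2*l*(-558 + l) (U(l) = 8 - 2*l*(l - 558) = 8 - 2*l*(-558 + l))
(√(-232075 - 119033) + 462213)/(487333 + U(183)) = (√(-232075 - 119033) + 462213)/(487333 + (8 - 2*183² + 1116*183)) = (√(-351108) + 462213)/(487333 + (8 - 2*33489 + 204228)) = (6*I*√9753 + 462213)/(487333 + (8 - 66978 + 204228)) = (462213 + 6*I*√9753)/(487333 + 137258) = (462213 + 6*I*√9753)/624591 = (462213 + 6*I*√9753)*(1/624591) = 17119/23133 + 2*I*√9753/208197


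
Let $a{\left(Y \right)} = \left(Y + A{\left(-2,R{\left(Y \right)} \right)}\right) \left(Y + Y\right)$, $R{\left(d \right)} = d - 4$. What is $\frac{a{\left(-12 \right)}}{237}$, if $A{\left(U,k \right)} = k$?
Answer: $\frac{224}{79} \approx 2.8354$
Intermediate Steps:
$R{\left(d \right)} = -4 + d$ ($R{\left(d \right)} = d - 4 = -4 + d$)
$a{\left(Y \right)} = 2 Y \left(-4 + 2 Y\right)$ ($a{\left(Y \right)} = \left(Y + \left(-4 + Y\right)\right) \left(Y + Y\right) = \left(-4 + 2 Y\right) 2 Y = 2 Y \left(-4 + 2 Y\right)$)
$\frac{a{\left(-12 \right)}}{237} = \frac{4 \left(-12\right) \left(-2 - 12\right)}{237} = \frac{4 \left(-12\right) \left(-14\right)}{237} = \frac{1}{237} \cdot 672 = \frac{224}{79}$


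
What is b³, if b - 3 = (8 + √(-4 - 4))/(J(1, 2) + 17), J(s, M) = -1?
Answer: (28 + I*√2)³/512 ≈ 42.547 + 6.491*I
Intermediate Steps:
b = 7/2 + I*√2/8 (b = 3 + (8 + √(-4 - 4))/(-1 + 17) = 3 + (8 + √(-8))/16 = 3 + (8 + 2*I*√2)*(1/16) = 3 + (½ + I*√2/8) = 7/2 + I*√2/8 ≈ 3.5 + 0.17678*I)
b³ = (7/2 + I*√2/8)³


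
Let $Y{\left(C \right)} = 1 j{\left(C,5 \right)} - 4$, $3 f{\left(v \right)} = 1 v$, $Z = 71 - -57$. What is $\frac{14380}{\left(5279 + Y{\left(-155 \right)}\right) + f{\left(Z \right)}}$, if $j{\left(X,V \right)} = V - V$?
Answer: $\frac{43140}{15953} \approx 2.7042$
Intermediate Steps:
$j{\left(X,V \right)} = 0$
$Z = 128$ ($Z = 71 + 57 = 128$)
$f{\left(v \right)} = \frac{v}{3}$ ($f{\left(v \right)} = \frac{1 v}{3} = \frac{v}{3}$)
$Y{\left(C \right)} = -4$ ($Y{\left(C \right)} = 1 \cdot 0 - 4 = 0 - 4 = -4$)
$\frac{14380}{\left(5279 + Y{\left(-155 \right)}\right) + f{\left(Z \right)}} = \frac{14380}{\left(5279 - 4\right) + \frac{1}{3} \cdot 128} = \frac{14380}{5275 + \frac{128}{3}} = \frac{14380}{\frac{15953}{3}} = 14380 \cdot \frac{3}{15953} = \frac{43140}{15953}$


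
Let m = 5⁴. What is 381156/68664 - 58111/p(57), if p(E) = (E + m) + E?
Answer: -309038285/4228558 ≈ -73.084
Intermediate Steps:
m = 625
p(E) = 625 + 2*E (p(E) = (E + 625) + E = (625 + E) + E = 625 + 2*E)
381156/68664 - 58111/p(57) = 381156/68664 - 58111/(625 + 2*57) = 381156*(1/68664) - 58111/(625 + 114) = 31763/5722 - 58111/739 = -309038285/4228558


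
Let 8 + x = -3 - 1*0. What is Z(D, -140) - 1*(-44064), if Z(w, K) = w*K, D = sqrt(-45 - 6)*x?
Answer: 44064 + 1540*I*sqrt(51) ≈ 44064.0 + 10998.0*I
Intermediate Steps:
x = -11 (x = -8 + (-3 - 1*0) = -8 + (-3 + 0) = -8 - 3 = -11)
D = -11*I*sqrt(51) (D = sqrt(-45 - 6)*(-11) = sqrt(-51)*(-11) = (I*sqrt(51))*(-11) = -11*I*sqrt(51) ≈ -78.556*I)
Z(w, K) = K*w
Z(D, -140) - 1*(-44064) = -(-1540)*I*sqrt(51) - 1*(-44064) = 1540*I*sqrt(51) + 44064 = 44064 + 1540*I*sqrt(51)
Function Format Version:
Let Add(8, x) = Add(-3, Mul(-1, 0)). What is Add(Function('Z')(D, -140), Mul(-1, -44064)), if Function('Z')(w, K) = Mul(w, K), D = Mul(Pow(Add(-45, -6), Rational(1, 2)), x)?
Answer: Add(44064, Mul(1540, I, Pow(51, Rational(1, 2)))) ≈ Add(44064., Mul(10998., I))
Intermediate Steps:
x = -11 (x = Add(-8, Add(-3, Mul(-1, 0))) = Add(-8, Add(-3, 0)) = Add(-8, -3) = -11)
D = Mul(-11, I, Pow(51, Rational(1, 2))) (D = Mul(Pow(Add(-45, -6), Rational(1, 2)), -11) = Mul(Pow(-51, Rational(1, 2)), -11) = Mul(Mul(I, Pow(51, Rational(1, 2))), -11) = Mul(-11, I, Pow(51, Rational(1, 2))) ≈ Mul(-78.556, I))
Function('Z')(w, K) = Mul(K, w)
Add(Function('Z')(D, -140), Mul(-1, -44064)) = Add(Mul(-140, Mul(-11, I, Pow(51, Rational(1, 2)))), Mul(-1, -44064)) = Add(Mul(1540, I, Pow(51, Rational(1, 2))), 44064) = Add(44064, Mul(1540, I, Pow(51, Rational(1, 2))))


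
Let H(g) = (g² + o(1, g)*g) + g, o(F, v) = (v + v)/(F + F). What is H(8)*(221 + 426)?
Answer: 87992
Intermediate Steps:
o(F, v) = v/F (o(F, v) = (2*v)/((2*F)) = (2*v)*(1/(2*F)) = v/F)
H(g) = g + 2*g² (H(g) = (g² + (g/1)*g) + g = (g² + (g*1)*g) + g = (g² + g*g) + g = (g² + g²) + g = 2*g² + g = g + 2*g²)
H(8)*(221 + 426) = (8*(1 + 2*8))*(221 + 426) = (8*(1 + 16))*647 = (8*17)*647 = 136*647 = 87992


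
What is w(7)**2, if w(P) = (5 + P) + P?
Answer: 361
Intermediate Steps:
w(P) = 5 + 2*P
w(7)**2 = (5 + 2*7)**2 = (5 + 14)**2 = 19**2 = 361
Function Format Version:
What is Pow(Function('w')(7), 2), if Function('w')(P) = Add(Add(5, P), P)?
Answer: 361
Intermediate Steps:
Function('w')(P) = Add(5, Mul(2, P))
Pow(Function('w')(7), 2) = Pow(Add(5, Mul(2, 7)), 2) = Pow(Add(5, 14), 2) = Pow(19, 2) = 361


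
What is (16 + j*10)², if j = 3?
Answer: 2116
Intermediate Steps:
(16 + j*10)² = (16 + 3*10)² = (16 + 30)² = 46² = 2116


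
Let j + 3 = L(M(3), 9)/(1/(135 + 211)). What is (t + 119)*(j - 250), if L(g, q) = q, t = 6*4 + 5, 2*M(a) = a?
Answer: 423428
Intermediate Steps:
M(a) = a/2
t = 29 (t = 24 + 5 = 29)
j = 3111 (j = -3 + 9/(1/(135 + 211)) = -3 + 9/(1/346) = -3 + 9*346 = -3 + 3114 = 3111)
(t + 119)*(j - 250) = (29 + 119)*(3111 - 250) = 148*2861 = 423428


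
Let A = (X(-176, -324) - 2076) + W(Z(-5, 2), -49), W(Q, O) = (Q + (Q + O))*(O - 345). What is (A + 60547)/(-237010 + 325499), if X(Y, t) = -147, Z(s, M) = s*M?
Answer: 85510/88489 ≈ 0.96633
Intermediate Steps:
Z(s, M) = M*s
W(Q, O) = (-345 + O)*(O + 2*Q) (W(Q, O) = (Q + (O + Q))*(-345 + O) = (O + 2*Q)*(-345 + O) = (-345 + O)*(O + 2*Q))
A = 24963 (A = (-147 - 2076) + ((-49)² - 1380*(-5) - 345*(-49) + 2*(-49)*(2*(-5))) = -2223 + (2401 - 690*(-10) + 16905 + 2*(-49)*(-10)) = -2223 + (2401 + 6900 + 16905 + 980) = -2223 + 27186 = 24963)
(A + 60547)/(-237010 + 325499) = (24963 + 60547)/(-237010 + 325499) = 85510/88489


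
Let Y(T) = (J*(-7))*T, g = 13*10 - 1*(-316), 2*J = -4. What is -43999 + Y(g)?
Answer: -37755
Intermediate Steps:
J = -2 (J = (½)*(-4) = -2)
g = 446 (g = 130 + 316 = 446)
Y(T) = 14*T (Y(T) = (-2*(-7))*T = 14*T)
-43999 + Y(g) = -43999 + 14*446 = -43999 + 6244 = -37755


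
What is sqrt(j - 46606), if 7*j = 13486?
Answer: 2*I*sqrt(547323)/7 ≈ 211.38*I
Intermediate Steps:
j = 13486/7 (j = (1/7)*13486 = 13486/7 ≈ 1926.6)
sqrt(j - 46606) = sqrt(13486/7 - 46606) = sqrt(-312756/7) = 2*I*sqrt(547323)/7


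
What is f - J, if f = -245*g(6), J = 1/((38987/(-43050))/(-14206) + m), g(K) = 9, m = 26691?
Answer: -35993030434671135/16323369534287 ≈ -2205.0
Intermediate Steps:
J = 611568300/16323369534287 (J = 1/((38987/(-43050))/(-14206) + 26691) = 1/((38987*(-1/43050))*(-1/14206) + 26691) = 1/(-38987/43050*(-1/14206) + 26691) = 1/(38987/611568300 + 26691) = 1/(16323369534287/611568300) = 611568300/16323369534287 ≈ 3.7466e-5)
f = -2205 (f = -245*9 = -2205)
f - J = -2205 - 1*611568300/16323369534287 = -2205 - 611568300/16323369534287 = -35993030434671135/16323369534287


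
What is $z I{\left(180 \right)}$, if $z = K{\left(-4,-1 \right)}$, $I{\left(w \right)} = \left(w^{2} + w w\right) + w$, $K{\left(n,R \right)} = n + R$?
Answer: $-324900$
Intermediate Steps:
$K{\left(n,R \right)} = R + n$
$I{\left(w \right)} = w + 2 w^{2}$ ($I{\left(w \right)} = \left(w^{2} + w^{2}\right) + w = 2 w^{2} + w = w + 2 w^{2}$)
$z = -5$ ($z = -1 - 4 = -5$)
$z I{\left(180 \right)} = - 5 \cdot 180 \left(1 + 2 \cdot 180\right) = - 5 \cdot 180 \left(1 + 360\right) = - 5 \cdot 180 \cdot 361 = \left(-5\right) 64980 = -324900$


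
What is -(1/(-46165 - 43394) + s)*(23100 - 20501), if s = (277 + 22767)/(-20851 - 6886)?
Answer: 5363882040467/2484097983 ≈ 2159.3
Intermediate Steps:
s = -23044/27737 (s = 23044/(-27737) = 23044*(-1/27737) = -23044/27737 ≈ -0.83080)
-(1/(-46165 - 43394) + s)*(23100 - 20501) = -(1/(-46165 - 43394) - 23044/27737)*(23100 - 20501) = -(1/(-89559) - 23044/27737)*2599 = -(-1/89559 - 23044/27737)*2599 = -(-2063825333)*2599/2484097983 = -1*(-5363882040467/2484097983) = 5363882040467/2484097983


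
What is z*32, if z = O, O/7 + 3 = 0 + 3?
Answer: 0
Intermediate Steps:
O = 0 (O = -21 + 7*(0 + 3) = -21 + 7*3 = -21 + 21 = 0)
z = 0
z*32 = 0*32 = 0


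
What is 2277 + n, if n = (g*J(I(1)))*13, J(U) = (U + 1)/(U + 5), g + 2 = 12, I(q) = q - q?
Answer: 2303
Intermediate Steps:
I(q) = 0
g = 10 (g = -2 + 12 = 10)
J(U) = (1 + U)/(5 + U)
n = 26 (n = (10*((1 + 0)/(5 + 0)))*13 = (10*(1/5))*13 = 2*13 = 26)
2277 + n = 2277 + 26 = 2303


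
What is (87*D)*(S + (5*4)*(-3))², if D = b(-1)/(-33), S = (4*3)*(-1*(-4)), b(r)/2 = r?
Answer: 8352/11 ≈ 759.27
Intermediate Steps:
b(r) = 2*r
S = 48 (S = 12*4 = 48)
D = 2/33 (D = (2*(-1))/(-33) = -2*(-1/33) = 2/33 ≈ 0.060606)
(87*D)*(S + (5*4)*(-3))² = (87*(2/33))*(48 + (5*4)*(-3))² = 58*(48 + 20*(-3))²/11 = 58*(48 - 60)²/11 = (58/11)*(-12)² = (58/11)*144 = 8352/11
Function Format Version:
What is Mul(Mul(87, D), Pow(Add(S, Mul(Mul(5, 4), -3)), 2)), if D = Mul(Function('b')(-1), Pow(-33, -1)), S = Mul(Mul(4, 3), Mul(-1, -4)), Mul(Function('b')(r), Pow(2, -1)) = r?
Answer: Rational(8352, 11) ≈ 759.27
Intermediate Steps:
Function('b')(r) = Mul(2, r)
S = 48 (S = Mul(12, 4) = 48)
D = Rational(2, 33) (D = Mul(Mul(2, -1), Pow(-33, -1)) = Mul(-2, Rational(-1, 33)) = Rational(2, 33) ≈ 0.060606)
Mul(Mul(87, D), Pow(Add(S, Mul(Mul(5, 4), -3)), 2)) = Mul(Mul(87, Rational(2, 33)), Pow(Add(48, Mul(Mul(5, 4), -3)), 2)) = Mul(Rational(58, 11), Pow(Add(48, Mul(20, -3)), 2)) = Mul(Rational(58, 11), Pow(Add(48, -60), 2)) = Mul(Rational(58, 11), Pow(-12, 2)) = Mul(Rational(58, 11), 144) = Rational(8352, 11)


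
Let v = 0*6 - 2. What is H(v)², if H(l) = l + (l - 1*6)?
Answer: 100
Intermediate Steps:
v = -2 (v = 0 - 2 = -2)
H(l) = -6 + 2*l (H(l) = l + (l - 6) = l + (-6 + l) = -6 + 2*l)
H(v)² = (-6 + 2*(-2))² = (-6 - 4)² = (-10)² = 100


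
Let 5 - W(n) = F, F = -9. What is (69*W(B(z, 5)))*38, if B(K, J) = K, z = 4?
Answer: 36708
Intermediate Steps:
W(n) = 14 (W(n) = 5 - 1*(-9) = 5 + 9 = 14)
(69*W(B(z, 5)))*38 = (69*14)*38 = 966*38 = 36708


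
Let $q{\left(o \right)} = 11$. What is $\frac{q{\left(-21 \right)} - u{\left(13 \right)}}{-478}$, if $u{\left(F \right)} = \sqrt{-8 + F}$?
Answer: $- \frac{11}{478} + \frac{\sqrt{5}}{478} \approx -0.018335$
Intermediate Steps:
$\frac{q{\left(-21 \right)} - u{\left(13 \right)}}{-478} = \frac{11 - \sqrt{-8 + 13}}{-478} = \left(11 - \sqrt{5}\right) \left(- \frac{1}{478}\right) = - \frac{11}{478} + \frac{\sqrt{5}}{478}$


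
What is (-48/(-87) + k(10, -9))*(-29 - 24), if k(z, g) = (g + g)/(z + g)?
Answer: 26818/29 ≈ 924.76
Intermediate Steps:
k(z, g) = 2*g/(g + z) (k(z, g) = (2*g)/(g + z) = 2*g/(g + z))
(-48/(-87) + k(10, -9))*(-29 - 24) = (-48/(-87) + 2*(-9)/(-9 + 10))*(-29 - 24) = (-48*(-1/87) + 2*(-9)/1)*(-53) = (16/29 + 2*(-9)*1)*(-53) = (16/29 - 18)*(-53) = -506/29*(-53) = 26818/29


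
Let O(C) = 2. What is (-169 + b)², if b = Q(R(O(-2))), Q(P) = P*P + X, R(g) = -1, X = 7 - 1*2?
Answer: 26569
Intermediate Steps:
X = 5 (X = 7 - 2 = 5)
Q(P) = 5 + P² (Q(P) = P*P + 5 = P² + 5 = 5 + P²)
b = 6 (b = 5 + (-1)² = 5 + 1 = 6)
(-169 + b)² = (-169 + 6)² = (-163)² = 26569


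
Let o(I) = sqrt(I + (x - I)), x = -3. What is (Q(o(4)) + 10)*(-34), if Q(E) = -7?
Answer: -102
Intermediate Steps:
o(I) = I*sqrt(3) (o(I) = sqrt(I + (-3 - I)) = sqrt(-3) = I*sqrt(3))
(Q(o(4)) + 10)*(-34) = (-7 + 10)*(-34) = 3*(-34) = -102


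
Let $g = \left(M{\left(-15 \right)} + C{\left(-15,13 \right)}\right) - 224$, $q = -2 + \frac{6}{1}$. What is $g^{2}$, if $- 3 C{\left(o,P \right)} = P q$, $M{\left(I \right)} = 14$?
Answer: $\frac{465124}{9} \approx 51680.0$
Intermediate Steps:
$q = 4$ ($q = -2 + 6 \cdot 1 = -2 + 6 = 4$)
$C{\left(o,P \right)} = - \frac{4 P}{3}$ ($C{\left(o,P \right)} = - \frac{P 4}{3} = - \frac{4 P}{3}$)
$g = - \frac{682}{3}$ ($g = \left(14 - \frac{52}{3}\right) - 224 = - \frac{10}{3} - 224 = - \frac{682}{3} \approx -227.33$)
$g^{2} = \left(- \frac{682}{3}\right)^{2} = \frac{465124}{9}$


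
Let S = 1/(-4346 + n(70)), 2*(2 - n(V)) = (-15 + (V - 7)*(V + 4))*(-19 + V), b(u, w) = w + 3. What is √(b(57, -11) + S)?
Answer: I*√482889445170/245685 ≈ 2.8284*I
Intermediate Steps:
b(u, w) = 3 + w
n(V) = 2 - (-19 + V)*(-15 + (-7 + V)*(4 + V))/2 (n(V) = 2 - (-15 + (V - 7)*(V + 4))*(-19 + V)/2 = 2 - (-15 + (-7 + V)*(4 + V))*(-19 + V)/2 = 2 - (-19 + V)*(-15 + (-7 + V)*(4 + V))/2)
S = -2/245685 (S = 1/(-4346 + (-813/2 - 7*70 + 11*70² - ½*70³)) = 1/(-4346 + (-813/2 - 490 + 11*4900 - ½*343000)) = 1/(-4346 + (-813/2 - 490 + 53900 - 171500)) = 1/(-4346 - 236993/2) = 1/(-245685/2) = -2/245685 ≈ -8.1405e-6)
√(b(57, -11) + S) = √((3 - 11) - 2/245685) = √(-8 - 2/245685) = √(-1965482/245685) = I*√482889445170/245685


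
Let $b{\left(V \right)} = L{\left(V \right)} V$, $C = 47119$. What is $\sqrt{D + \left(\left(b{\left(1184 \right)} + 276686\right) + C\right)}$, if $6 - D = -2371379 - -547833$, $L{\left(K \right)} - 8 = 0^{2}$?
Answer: $\sqrt{2156829} \approx 1468.6$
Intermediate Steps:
$L{\left(K \right)} = 8$ ($L{\left(K \right)} = 8 + 0^{2} = 8 + 0 = 8$)
$D = 1823552$ ($D = 6 - \left(-2371379 - -547833\right) = 6 - \left(-2371379 + 547833\right) = 6 - -1823546 = 6 + 1823546 = 1823552$)
$b{\left(V \right)} = 8 V$
$\sqrt{D + \left(\left(b{\left(1184 \right)} + 276686\right) + C\right)} = \sqrt{1823552 + \left(\left(8 \cdot 1184 + 276686\right) + 47119\right)} = \sqrt{1823552 + \left(\left(9472 + 276686\right) + 47119\right)} = \sqrt{1823552 + \left(286158 + 47119\right)} = \sqrt{1823552 + 333277} = \sqrt{2156829}$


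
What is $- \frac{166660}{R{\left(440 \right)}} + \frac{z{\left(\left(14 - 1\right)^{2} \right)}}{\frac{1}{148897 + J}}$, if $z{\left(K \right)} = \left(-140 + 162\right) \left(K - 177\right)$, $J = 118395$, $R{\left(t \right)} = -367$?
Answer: $- \frac{17264758204}{367} \approx -4.7043 \cdot 10^{7}$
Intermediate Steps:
$z{\left(K \right)} = -3894 + 22 K$ ($z{\left(K \right)} = 22 \left(-177 + K\right) = -3894 + 22 K$)
$- \frac{166660}{R{\left(440 \right)}} + \frac{z{\left(\left(14 - 1\right)^{2} \right)}}{\frac{1}{148897 + J}} = - \frac{166660}{-367} + \frac{-3894 + 22 \left(14 - 1\right)^{2}}{\frac{1}{148897 + 118395}} = \left(-166660\right) \left(- \frac{1}{367}\right) + \frac{-3894 + 22 \cdot 13^{2}}{\frac{1}{267292}} = \frac{166660}{367} + \left(-3894 + 22 \cdot 169\right) \frac{1}{\frac{1}{267292}} = \frac{166660}{367} + \left(-3894 + 3718\right) 267292 = \frac{166660}{367} - 47043392 = - \frac{17264758204}{367}$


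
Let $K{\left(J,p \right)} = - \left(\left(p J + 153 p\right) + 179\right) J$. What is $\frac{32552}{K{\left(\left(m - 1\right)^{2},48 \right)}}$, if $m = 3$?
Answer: $- \frac{8138}{7715} \approx -1.0548$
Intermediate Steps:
$K{\left(J,p \right)} = - J \left(179 + 153 p + J p\right)$ ($K{\left(J,p \right)} = - \left(\left(J p + 153 p\right) + 179\right) J = - \left(\left(153 p + J p\right) + 179\right) J = - \left(179 + 153 p + J p\right) J = - J \left(179 + 153 p + J p\right)$)
$\frac{32552}{K{\left(\left(m - 1\right)^{2},48 \right)}} = \frac{32552}{\left(-1\right) \left(3 - 1\right)^{2} \left(179 + 153 \cdot 48 + \left(3 - 1\right)^{2} \cdot 48\right)} = \frac{32552}{\left(-1\right) 2^{2} \left(179 + 7344 + 2^{2} \cdot 48\right)} = \frac{32552}{\left(-1\right) 4 \left(179 + 7344 + 4 \cdot 48\right)} = \frac{32552}{\left(-1\right) 4 \left(179 + 7344 + 192\right)} = \frac{32552}{\left(-1\right) 4 \cdot 7715} = \frac{32552}{-30860} = 32552 \left(- \frac{1}{30860}\right) = - \frac{8138}{7715}$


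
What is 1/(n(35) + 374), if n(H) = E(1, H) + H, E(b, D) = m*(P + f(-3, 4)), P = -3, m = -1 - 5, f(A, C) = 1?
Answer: 1/421 ≈ 0.0023753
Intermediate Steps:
m = -6
E(b, D) = 12 (E(b, D) = -6*(-3 + 1) = -6*(-2) = 12)
n(H) = 12 + H
1/(n(35) + 374) = 1/((12 + 35) + 374) = 1/(47 + 374) = 1/421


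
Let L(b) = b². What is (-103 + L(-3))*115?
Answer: -10810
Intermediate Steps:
(-103 + L(-3))*115 = (-103 + (-3)²)*115 = (-103 + 9)*115 = -94*115 = -10810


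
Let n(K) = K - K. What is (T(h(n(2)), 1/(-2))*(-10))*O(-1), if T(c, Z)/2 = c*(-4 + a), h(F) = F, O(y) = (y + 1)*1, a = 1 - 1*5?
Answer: 0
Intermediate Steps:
a = -4 (a = 1 - 5 = -4)
n(K) = 0
O(y) = 1 + y (O(y) = (1 + y)*1 = 1 + y)
T(c, Z) = -16*c (T(c, Z) = 2*(c*(-4 - 4)) = 2*(c*(-8)) = 2*(-8*c) = -16*c)
(T(h(n(2)), 1/(-2))*(-10))*O(-1) = (-16*0*(-10))*(1 - 1) = (0*(-10))*0 = 0*0 = 0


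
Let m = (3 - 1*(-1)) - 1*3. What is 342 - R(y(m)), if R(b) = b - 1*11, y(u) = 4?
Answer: 349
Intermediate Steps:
m = 1 (m = (3 + 1) - 3 = 4 - 3 = 1)
R(b) = -11 + b (R(b) = b - 11 = -11 + b)
342 - R(y(m)) = 342 - (-11 + 4) = 342 - 1*(-7) = 342 + 7 = 349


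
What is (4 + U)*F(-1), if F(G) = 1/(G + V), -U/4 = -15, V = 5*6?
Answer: 64/29 ≈ 2.2069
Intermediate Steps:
V = 30
U = 60 (U = -4*(-15) = 60)
F(G) = 1/(30 + G) (F(G) = 1/(G + 30) = 1/(30 + G))
(4 + U)*F(-1) = (4 + 60)/(30 - 1) = 64/29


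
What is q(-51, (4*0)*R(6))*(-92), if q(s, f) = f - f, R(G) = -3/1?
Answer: 0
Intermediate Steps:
R(G) = -3 (R(G) = -3*1 = -3)
q(s, f) = 0
q(-51, (4*0)*R(6))*(-92) = 0*(-92) = 0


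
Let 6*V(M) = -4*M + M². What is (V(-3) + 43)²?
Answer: 8649/4 ≈ 2162.3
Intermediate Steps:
V(M) = -2*M/3 + M²/6 (V(M) = (-4*M + M²)/6 = (M² - 4*M)/6 = -2*M/3 + M²/6)
(V(-3) + 43)² = ((⅙)*(-3)*(-4 - 3) + 43)² = ((⅙)*(-3)*(-7) + 43)² = (7/2 + 43)² = (93/2)² = 8649/4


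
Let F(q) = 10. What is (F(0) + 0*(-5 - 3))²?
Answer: 100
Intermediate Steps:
(F(0) + 0*(-5 - 3))² = (10 + 0*(-5 - 3))² = (10 + 0*(-8))² = (10 + 0)² = 10² = 100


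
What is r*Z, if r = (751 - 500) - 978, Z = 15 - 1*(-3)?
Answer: -13086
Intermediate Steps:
Z = 18 (Z = 15 + 3 = 18)
r = -727 (r = 251 - 978 = -727)
r*Z = -727*18 = -13086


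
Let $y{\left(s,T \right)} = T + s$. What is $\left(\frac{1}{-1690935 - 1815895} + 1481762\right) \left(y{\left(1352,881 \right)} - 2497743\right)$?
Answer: $- \frac{1296738725556677909}{350683} \approx -3.6978 \cdot 10^{12}$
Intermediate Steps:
$\left(\frac{1}{-1690935 - 1815895} + 1481762\right) \left(y{\left(1352,881 \right)} - 2497743\right) = \left(\frac{1}{-1690935 - 1815895} + 1481762\right) \left(\left(881 + 1352\right) - 2497743\right) = \left(\frac{1}{-1690935 - 1815895} + 1481762\right) \left(2233 - 2497743\right) = \left(\frac{1}{-3506830} + 1481762\right) \left(-2495510\right) = \left(- \frac{1}{3506830} + 1481762\right) \left(-2495510\right) = \frac{5196287434459}{3506830} \left(-2495510\right) = - \frac{1296738725556677909}{350683}$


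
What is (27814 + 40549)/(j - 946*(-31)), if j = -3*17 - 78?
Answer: 68363/29197 ≈ 2.3414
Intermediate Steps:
j = -129 (j = -51 - 78 = -129)
(27814 + 40549)/(j - 946*(-31)) = (27814 + 40549)/(-129 - 946*(-31)) = 68363/(-129 + 29326) = 68363/29197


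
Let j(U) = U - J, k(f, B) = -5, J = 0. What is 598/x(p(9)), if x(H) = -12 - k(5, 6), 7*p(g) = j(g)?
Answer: -598/7 ≈ -85.429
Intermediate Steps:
j(U) = U (j(U) = U - 1*0 = U + 0 = U)
p(g) = g/7
x(H) = -7 (x(H) = -12 - 1*(-5) = -12 + 5 = -7)
598/x(p(9)) = 598/(-7) = 598*(-⅐) = -598/7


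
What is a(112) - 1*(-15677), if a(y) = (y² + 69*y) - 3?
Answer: 35946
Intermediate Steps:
a(y) = -3 + y² + 69*y
a(112) - 1*(-15677) = (-3 + 112² + 69*112) - 1*(-15677) = (-3 + 12544 + 7728) + 15677 = 20269 + 15677 = 35946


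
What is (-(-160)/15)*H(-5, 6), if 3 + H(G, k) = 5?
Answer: 64/3 ≈ 21.333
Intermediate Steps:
H(G, k) = 2 (H(G, k) = -3 + 5 = 2)
(-(-160)/15)*H(-5, 6) = -(-160)/15*2 = -32*(-⅓)*2 = (32/3)*2 = 64/3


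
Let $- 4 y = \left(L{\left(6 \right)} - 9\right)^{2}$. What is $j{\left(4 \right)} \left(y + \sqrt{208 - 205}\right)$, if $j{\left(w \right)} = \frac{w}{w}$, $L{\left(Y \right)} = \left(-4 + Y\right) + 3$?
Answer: $-4 + \sqrt{3} \approx -2.2679$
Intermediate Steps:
$L{\left(Y \right)} = -1 + Y$
$y = -4$ ($y = - \frac{\left(\left(-1 + 6\right) - 9\right)^{2}}{4} = - \frac{\left(5 - 9\right)^{2}}{4} = - \frac{\left(-4\right)^{2}}{4} = \left(- \frac{1}{4}\right) 16 = -4$)
$j{\left(w \right)} = 1$
$j{\left(4 \right)} \left(y + \sqrt{208 - 205}\right) = 1 \left(-4 + \sqrt{208 - 205}\right) = 1 \left(-4 + \sqrt{3}\right) = -4 + \sqrt{3}$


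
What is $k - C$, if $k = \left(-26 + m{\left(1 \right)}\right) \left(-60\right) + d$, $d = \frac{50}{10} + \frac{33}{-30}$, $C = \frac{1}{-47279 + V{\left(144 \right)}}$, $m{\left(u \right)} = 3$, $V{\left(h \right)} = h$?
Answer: $\frac{26092051}{18854} \approx 1383.9$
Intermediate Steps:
$C = - \frac{1}{47135}$ ($C = \frac{1}{-47279 + 144} = \frac{1}{-47135} = - \frac{1}{47135} \approx -2.1216 \cdot 10^{-5}$)
$d = \frac{39}{10}$ ($d = 50 \cdot \frac{1}{10} + 33 \left(- \frac{1}{30}\right) = 5 - \frac{11}{10} = \frac{39}{10} \approx 3.9$)
$k = \frac{13839}{10}$ ($k = \left(-26 + 3\right) \left(-60\right) + \frac{39}{10} = \left(-23\right) \left(-60\right) + \frac{39}{10} = 1380 + \frac{39}{10} = \frac{13839}{10} \approx 1383.9$)
$k - C = \frac{13839}{10} - - \frac{1}{47135} = \frac{13839}{10} + \frac{1}{47135} = \frac{26092051}{18854}$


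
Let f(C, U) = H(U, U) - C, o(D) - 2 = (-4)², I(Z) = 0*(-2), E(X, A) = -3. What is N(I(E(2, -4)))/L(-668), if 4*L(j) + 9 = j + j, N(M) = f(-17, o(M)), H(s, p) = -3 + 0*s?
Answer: -56/1345 ≈ -0.041636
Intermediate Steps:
I(Z) = 0
H(s, p) = -3 (H(s, p) = -3 + 0 = -3)
o(D) = 18 (o(D) = 2 + (-4)² = 2 + 16 = 18)
f(C, U) = -3 - C
N(M) = 14 (N(M) = -3 - 1*(-17) = -3 + 17 = 14)
L(j) = -9/4 + j/2 (L(j) = -9/4 + (j + j)/4 = -9/4 + (2*j)/4 = -9/4 + j/2)
N(I(E(2, -4)))/L(-668) = 14/(-9/4 + (½)*(-668)) = 14/(-9/4 - 334) = 14/(-1345/4) = 14*(-4/1345) = -56/1345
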